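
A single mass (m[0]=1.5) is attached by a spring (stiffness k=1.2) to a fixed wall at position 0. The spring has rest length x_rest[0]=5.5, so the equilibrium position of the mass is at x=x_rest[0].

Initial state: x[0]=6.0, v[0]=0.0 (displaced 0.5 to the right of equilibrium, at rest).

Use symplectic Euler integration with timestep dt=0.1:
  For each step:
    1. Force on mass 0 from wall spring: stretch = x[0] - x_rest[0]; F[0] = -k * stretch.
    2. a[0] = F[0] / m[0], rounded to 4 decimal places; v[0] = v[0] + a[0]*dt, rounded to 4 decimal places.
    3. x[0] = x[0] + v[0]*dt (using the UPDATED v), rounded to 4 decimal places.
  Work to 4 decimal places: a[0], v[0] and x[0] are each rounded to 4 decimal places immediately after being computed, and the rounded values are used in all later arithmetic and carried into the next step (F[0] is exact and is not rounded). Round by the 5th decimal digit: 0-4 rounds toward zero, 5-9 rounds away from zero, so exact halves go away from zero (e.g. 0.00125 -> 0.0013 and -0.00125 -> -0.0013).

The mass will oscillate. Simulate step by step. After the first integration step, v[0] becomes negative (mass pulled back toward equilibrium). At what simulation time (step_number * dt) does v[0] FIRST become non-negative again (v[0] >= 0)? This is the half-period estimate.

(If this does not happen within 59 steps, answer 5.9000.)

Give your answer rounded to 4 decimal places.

Step 0: x=[6.0000] v=[0.0000]
Step 1: x=[5.9960] v=[-0.0400]
Step 2: x=[5.9880] v=[-0.0797]
Step 3: x=[5.9761] v=[-0.1187]
Step 4: x=[5.9604] v=[-0.1568]
Step 5: x=[5.9410] v=[-0.1936]
Step 6: x=[5.9181] v=[-0.2289]
Step 7: x=[5.8919] v=[-0.2624]
Step 8: x=[5.8625] v=[-0.2938]
Step 9: x=[5.8302] v=[-0.3228]
Step 10: x=[5.7953] v=[-0.3492]
Step 11: x=[5.7580] v=[-0.3728]
Step 12: x=[5.7187] v=[-0.3934]
Step 13: x=[5.6776] v=[-0.4109]
Step 14: x=[5.6351] v=[-0.4251]
Step 15: x=[5.5915] v=[-0.4359]
Step 16: x=[5.5472] v=[-0.4432]
Step 17: x=[5.5025] v=[-0.4470]
Step 18: x=[5.4578] v=[-0.4472]
Step 19: x=[5.4134] v=[-0.4438]
Step 20: x=[5.3697] v=[-0.4369]
Step 21: x=[5.3271] v=[-0.4265]
Step 22: x=[5.2858] v=[-0.4127]
Step 23: x=[5.2462] v=[-0.3956]
Step 24: x=[5.2087] v=[-0.3753]
Step 25: x=[5.1735] v=[-0.3520]
Step 26: x=[5.1409] v=[-0.3259]
Step 27: x=[5.1112] v=[-0.2972]
Step 28: x=[5.0846] v=[-0.2661]
Step 29: x=[5.0613] v=[-0.2329]
Step 30: x=[5.0415] v=[-0.1978]
Step 31: x=[5.0254] v=[-0.1611]
Step 32: x=[5.0131] v=[-0.1231]
Step 33: x=[5.0047] v=[-0.0842]
Step 34: x=[5.0002] v=[-0.0446]
Step 35: x=[4.9997] v=[-0.0046]
Step 36: x=[5.0032] v=[0.0354]
First v>=0 after going negative at step 36, time=3.6000

Answer: 3.6000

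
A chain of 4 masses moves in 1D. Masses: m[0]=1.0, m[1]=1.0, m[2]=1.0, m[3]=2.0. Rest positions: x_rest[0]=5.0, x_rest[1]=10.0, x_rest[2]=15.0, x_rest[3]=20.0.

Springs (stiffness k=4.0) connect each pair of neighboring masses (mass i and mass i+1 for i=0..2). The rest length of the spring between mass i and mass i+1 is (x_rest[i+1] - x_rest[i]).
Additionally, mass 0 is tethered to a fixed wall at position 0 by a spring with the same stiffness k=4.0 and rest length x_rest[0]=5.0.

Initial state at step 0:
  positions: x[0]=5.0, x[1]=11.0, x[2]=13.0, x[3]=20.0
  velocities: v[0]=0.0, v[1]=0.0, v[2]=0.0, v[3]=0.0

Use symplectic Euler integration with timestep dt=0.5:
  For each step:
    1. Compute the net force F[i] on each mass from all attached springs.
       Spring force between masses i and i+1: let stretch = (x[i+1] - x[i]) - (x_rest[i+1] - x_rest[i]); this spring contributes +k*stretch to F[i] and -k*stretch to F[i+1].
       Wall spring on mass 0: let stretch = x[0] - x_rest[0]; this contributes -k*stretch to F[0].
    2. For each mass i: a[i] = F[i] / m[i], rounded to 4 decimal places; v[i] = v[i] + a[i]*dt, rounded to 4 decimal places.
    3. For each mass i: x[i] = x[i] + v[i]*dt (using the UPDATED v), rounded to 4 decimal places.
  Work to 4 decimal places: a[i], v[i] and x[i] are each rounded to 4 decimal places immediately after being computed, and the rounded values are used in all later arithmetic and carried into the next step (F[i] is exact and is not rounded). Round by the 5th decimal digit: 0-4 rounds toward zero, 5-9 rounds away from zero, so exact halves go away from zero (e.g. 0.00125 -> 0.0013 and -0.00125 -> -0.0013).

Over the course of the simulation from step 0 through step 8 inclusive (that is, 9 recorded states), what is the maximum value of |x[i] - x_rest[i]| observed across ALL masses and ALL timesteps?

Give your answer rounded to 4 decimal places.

Answer: 3.0000

Derivation:
Step 0: x=[5.0000 11.0000 13.0000 20.0000] v=[0.0000 0.0000 0.0000 0.0000]
Step 1: x=[6.0000 7.0000 18.0000 19.0000] v=[2.0000 -8.0000 10.0000 -2.0000]
Step 2: x=[2.0000 13.0000 13.0000 20.0000] v=[-8.0000 12.0000 -10.0000 2.0000]
Step 3: x=[7.0000 8.0000 15.0000 20.0000] v=[10.0000 -10.0000 4.0000 0.0000]
Step 4: x=[6.0000 9.0000 15.0000 20.0000] v=[-2.0000 2.0000 0.0000 0.0000]
Step 5: x=[2.0000 13.0000 14.0000 20.0000] v=[-8.0000 8.0000 -2.0000 0.0000]
Step 6: x=[7.0000 7.0000 18.0000 19.5000] v=[10.0000 -12.0000 8.0000 -1.0000]
Step 7: x=[5.0000 12.0000 12.5000 20.7500] v=[-4.0000 10.0000 -11.0000 2.5000]
Step 8: x=[5.0000 10.5000 14.7500 20.3750] v=[0.0000 -3.0000 4.5000 -0.7500]
Max displacement = 3.0000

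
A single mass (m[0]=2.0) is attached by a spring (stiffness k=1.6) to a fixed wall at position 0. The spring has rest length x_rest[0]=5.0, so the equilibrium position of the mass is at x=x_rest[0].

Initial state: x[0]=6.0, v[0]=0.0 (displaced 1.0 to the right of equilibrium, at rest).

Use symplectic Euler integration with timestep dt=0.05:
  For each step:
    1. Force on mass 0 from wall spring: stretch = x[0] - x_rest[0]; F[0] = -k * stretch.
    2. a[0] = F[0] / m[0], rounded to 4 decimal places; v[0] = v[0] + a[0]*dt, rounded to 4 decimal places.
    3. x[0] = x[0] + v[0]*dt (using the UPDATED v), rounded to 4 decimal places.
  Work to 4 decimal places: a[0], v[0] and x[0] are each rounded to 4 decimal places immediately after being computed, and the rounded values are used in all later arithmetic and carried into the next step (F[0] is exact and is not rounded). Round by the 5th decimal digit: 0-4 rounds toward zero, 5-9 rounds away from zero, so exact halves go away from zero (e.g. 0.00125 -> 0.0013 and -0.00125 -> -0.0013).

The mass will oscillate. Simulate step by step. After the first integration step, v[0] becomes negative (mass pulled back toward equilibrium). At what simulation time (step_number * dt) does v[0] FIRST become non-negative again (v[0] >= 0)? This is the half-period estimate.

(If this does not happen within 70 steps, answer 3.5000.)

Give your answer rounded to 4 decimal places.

Step 0: x=[6.0000] v=[0.0000]
Step 1: x=[5.9980] v=[-0.0400]
Step 2: x=[5.9940] v=[-0.0799]
Step 3: x=[5.9880] v=[-0.1197]
Step 4: x=[5.9800] v=[-0.1592]
Step 5: x=[5.9701] v=[-0.1984]
Step 6: x=[5.9582] v=[-0.2372]
Step 7: x=[5.9444] v=[-0.2755]
Step 8: x=[5.9287] v=[-0.3133]
Step 9: x=[5.9112] v=[-0.3505]
Step 10: x=[5.8919] v=[-0.3870]
Step 11: x=[5.8708] v=[-0.4227]
Step 12: x=[5.8479] v=[-0.4575]
Step 13: x=[5.8233] v=[-0.4914]
Step 14: x=[5.7971] v=[-0.5243]
Step 15: x=[5.7693] v=[-0.5562]
Step 16: x=[5.7400] v=[-0.5870]
Step 17: x=[5.7092] v=[-0.6166]
Step 18: x=[5.6770] v=[-0.6450]
Step 19: x=[5.6434] v=[-0.6721]
Step 20: x=[5.6085] v=[-0.6978]
Step 21: x=[5.5724] v=[-0.7221]
Step 22: x=[5.5352] v=[-0.7450]
Step 23: x=[5.4969] v=[-0.7664]
Step 24: x=[5.4576] v=[-0.7863]
Step 25: x=[5.4174] v=[-0.8046]
Step 26: x=[5.3763] v=[-0.8213]
Step 27: x=[5.3345] v=[-0.8364]
Step 28: x=[5.2920] v=[-0.8498]
Step 29: x=[5.2489] v=[-0.8615]
Step 30: x=[5.2053] v=[-0.8715]
Step 31: x=[5.1613] v=[-0.8797]
Step 32: x=[5.1170] v=[-0.8862]
Step 33: x=[5.0725] v=[-0.8909]
Step 34: x=[5.0278] v=[-0.8938]
Step 35: x=[4.9831] v=[-0.8949]
Step 36: x=[4.9384] v=[-0.8942]
Step 37: x=[4.8938] v=[-0.8917]
Step 38: x=[4.8494] v=[-0.8875]
Step 39: x=[4.8053] v=[-0.8815]
Step 40: x=[4.7616] v=[-0.8737]
Step 41: x=[4.7184] v=[-0.8642]
Step 42: x=[4.6758] v=[-0.8529]
Step 43: x=[4.6338] v=[-0.8399]
Step 44: x=[4.5925] v=[-0.8253]
Step 45: x=[4.5521] v=[-0.8090]
Step 46: x=[4.5125] v=[-0.7911]
Step 47: x=[4.4739] v=[-0.7716]
Step 48: x=[4.4364] v=[-0.7506]
Step 49: x=[4.4000] v=[-0.7281]
Step 50: x=[4.3648] v=[-0.7041]
Step 51: x=[4.3309] v=[-0.6787]
Step 52: x=[4.2983] v=[-0.6519]
Step 53: x=[4.2671] v=[-0.6238]
Step 54: x=[4.2374] v=[-0.5945]
Step 55: x=[4.2092] v=[-0.5640]
Step 56: x=[4.1826] v=[-0.5324]
Step 57: x=[4.1576] v=[-0.4997]
Step 58: x=[4.1343] v=[-0.4660]
Step 59: x=[4.1127] v=[-0.4314]
Step 60: x=[4.0929] v=[-0.3959]
Step 61: x=[4.0749] v=[-0.3596]
Step 62: x=[4.0588] v=[-0.3226]
Step 63: x=[4.0446] v=[-0.2850]
Step 64: x=[4.0323] v=[-0.2468]
Step 65: x=[4.0219] v=[-0.2081]
Step 66: x=[4.0135] v=[-0.1690]
Step 67: x=[4.0070] v=[-0.1295]
Step 68: x=[4.0025] v=[-0.0898]
Step 69: x=[4.0000] v=[-0.0499]
Step 70: x=[3.9995] v=[-0.0099]
v[0] did not become non-negative within 70 steps; using fallback time=3.5000

Answer: 3.5000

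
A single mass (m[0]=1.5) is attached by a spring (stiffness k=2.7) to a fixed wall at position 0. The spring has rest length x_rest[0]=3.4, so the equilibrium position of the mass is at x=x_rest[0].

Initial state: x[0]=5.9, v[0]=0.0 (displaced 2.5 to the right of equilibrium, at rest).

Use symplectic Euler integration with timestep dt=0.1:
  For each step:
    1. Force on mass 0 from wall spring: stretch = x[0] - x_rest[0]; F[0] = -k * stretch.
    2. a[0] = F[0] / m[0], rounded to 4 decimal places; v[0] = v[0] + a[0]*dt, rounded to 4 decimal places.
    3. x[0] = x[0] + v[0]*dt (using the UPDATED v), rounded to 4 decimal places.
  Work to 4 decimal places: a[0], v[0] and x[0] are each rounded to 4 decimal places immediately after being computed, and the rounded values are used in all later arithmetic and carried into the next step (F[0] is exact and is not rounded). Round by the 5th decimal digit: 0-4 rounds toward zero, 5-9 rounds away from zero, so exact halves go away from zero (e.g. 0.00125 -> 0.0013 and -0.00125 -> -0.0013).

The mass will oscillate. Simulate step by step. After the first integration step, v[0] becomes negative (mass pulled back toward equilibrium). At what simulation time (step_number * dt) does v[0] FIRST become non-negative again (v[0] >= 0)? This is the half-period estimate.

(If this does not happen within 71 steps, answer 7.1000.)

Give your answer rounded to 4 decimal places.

Step 0: x=[5.9000] v=[0.0000]
Step 1: x=[5.8550] v=[-0.4500]
Step 2: x=[5.7658] v=[-0.8919]
Step 3: x=[5.6340] v=[-1.3177]
Step 4: x=[5.4620] v=[-1.7198]
Step 5: x=[5.2529] v=[-2.0910]
Step 6: x=[5.0105] v=[-2.4245]
Step 7: x=[4.7391] v=[-2.7144]
Step 8: x=[4.4436] v=[-2.9554]
Step 9: x=[4.1293] v=[-3.1433]
Step 10: x=[3.8018] v=[-3.2746]
Step 11: x=[3.4671] v=[-3.3469]
Step 12: x=[3.1312] v=[-3.3590]
Step 13: x=[2.8001] v=[-3.3106]
Step 14: x=[2.4798] v=[-3.2026]
Step 15: x=[2.1761] v=[-3.0370]
Step 16: x=[1.8944] v=[-2.8167]
Step 17: x=[1.6398] v=[-2.5457]
Step 18: x=[1.4169] v=[-2.2289]
Step 19: x=[1.2297] v=[-1.8719]
Step 20: x=[1.0816] v=[-1.4813]
Step 21: x=[0.9752] v=[-1.0640]
Step 22: x=[0.9125] v=[-0.6275]
Step 23: x=[0.8945] v=[-0.1798]
Step 24: x=[0.9216] v=[0.2712]
First v>=0 after going negative at step 24, time=2.4000

Answer: 2.4000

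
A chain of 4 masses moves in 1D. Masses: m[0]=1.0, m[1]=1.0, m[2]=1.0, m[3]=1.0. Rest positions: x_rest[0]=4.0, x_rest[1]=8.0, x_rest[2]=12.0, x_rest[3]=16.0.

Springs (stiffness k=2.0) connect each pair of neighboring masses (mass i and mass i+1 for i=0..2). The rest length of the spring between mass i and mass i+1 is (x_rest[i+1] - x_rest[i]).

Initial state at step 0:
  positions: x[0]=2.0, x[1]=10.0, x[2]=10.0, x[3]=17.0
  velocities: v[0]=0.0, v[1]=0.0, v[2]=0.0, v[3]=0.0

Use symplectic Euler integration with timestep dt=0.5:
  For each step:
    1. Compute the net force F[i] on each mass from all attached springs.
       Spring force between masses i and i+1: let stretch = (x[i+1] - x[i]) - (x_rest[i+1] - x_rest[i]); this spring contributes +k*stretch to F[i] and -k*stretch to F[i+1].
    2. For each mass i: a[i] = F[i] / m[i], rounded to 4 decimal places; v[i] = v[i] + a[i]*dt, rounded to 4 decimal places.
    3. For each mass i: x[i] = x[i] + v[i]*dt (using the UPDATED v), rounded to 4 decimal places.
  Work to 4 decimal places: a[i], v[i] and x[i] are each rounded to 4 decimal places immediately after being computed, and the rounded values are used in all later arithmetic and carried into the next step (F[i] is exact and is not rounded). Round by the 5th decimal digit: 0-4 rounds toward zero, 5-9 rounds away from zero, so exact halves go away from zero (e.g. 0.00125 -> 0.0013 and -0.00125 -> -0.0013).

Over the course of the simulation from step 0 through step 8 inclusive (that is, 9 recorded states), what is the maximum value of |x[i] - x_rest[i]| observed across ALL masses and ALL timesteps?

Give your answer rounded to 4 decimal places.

Answer: 3.3750

Derivation:
Step 0: x=[2.0000 10.0000 10.0000 17.0000] v=[0.0000 0.0000 0.0000 0.0000]
Step 1: x=[4.0000 6.0000 13.5000 15.5000] v=[4.0000 -8.0000 7.0000 -3.0000]
Step 2: x=[5.0000 4.7500 14.2500 15.0000] v=[2.0000 -2.5000 1.5000 -1.0000]
Step 3: x=[3.8750 8.3750 10.6250 16.1250] v=[-2.2500 7.2500 -7.2500 2.2500]
Step 4: x=[3.0000 10.8750 8.6250 16.5000] v=[-1.7500 5.0000 -4.0000 0.7500]
Step 5: x=[4.0625 8.3125 11.6875 14.9375] v=[2.1250 -5.1250 6.1250 -3.1250]
Step 6: x=[5.2500 5.3125 14.6875 13.7500] v=[2.3750 -6.0000 6.0000 -2.3750]
Step 7: x=[4.4688 6.9688 12.5313 15.0313] v=[-1.5625 3.3125 -4.3125 2.5625]
Step 8: x=[2.9376 10.1563 8.8438 17.0626] v=[-3.0625 6.3750 -7.3750 4.0625]
Max displacement = 3.3750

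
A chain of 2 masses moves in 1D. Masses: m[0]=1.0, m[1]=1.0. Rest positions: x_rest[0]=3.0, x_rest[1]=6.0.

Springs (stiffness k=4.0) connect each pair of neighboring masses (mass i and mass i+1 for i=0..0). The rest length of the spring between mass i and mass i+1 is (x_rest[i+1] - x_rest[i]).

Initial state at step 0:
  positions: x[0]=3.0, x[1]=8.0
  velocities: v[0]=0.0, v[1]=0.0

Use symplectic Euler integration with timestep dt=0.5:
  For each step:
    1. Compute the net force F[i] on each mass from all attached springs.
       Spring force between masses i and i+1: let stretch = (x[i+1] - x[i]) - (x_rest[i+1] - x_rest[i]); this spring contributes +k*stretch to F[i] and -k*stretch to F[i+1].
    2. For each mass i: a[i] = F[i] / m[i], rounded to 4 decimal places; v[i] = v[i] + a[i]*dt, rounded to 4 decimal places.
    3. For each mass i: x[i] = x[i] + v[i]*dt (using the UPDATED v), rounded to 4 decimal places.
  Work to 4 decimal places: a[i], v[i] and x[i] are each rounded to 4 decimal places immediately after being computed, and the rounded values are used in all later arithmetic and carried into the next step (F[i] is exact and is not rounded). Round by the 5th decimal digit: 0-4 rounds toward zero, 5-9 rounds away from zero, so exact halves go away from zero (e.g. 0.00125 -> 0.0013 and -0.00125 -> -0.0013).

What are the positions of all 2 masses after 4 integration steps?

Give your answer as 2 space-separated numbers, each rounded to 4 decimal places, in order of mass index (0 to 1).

Step 0: x=[3.0000 8.0000] v=[0.0000 0.0000]
Step 1: x=[5.0000 6.0000] v=[4.0000 -4.0000]
Step 2: x=[5.0000 6.0000] v=[0.0000 0.0000]
Step 3: x=[3.0000 8.0000] v=[-4.0000 4.0000]
Step 4: x=[3.0000 8.0000] v=[0.0000 0.0000]

Answer: 3.0000 8.0000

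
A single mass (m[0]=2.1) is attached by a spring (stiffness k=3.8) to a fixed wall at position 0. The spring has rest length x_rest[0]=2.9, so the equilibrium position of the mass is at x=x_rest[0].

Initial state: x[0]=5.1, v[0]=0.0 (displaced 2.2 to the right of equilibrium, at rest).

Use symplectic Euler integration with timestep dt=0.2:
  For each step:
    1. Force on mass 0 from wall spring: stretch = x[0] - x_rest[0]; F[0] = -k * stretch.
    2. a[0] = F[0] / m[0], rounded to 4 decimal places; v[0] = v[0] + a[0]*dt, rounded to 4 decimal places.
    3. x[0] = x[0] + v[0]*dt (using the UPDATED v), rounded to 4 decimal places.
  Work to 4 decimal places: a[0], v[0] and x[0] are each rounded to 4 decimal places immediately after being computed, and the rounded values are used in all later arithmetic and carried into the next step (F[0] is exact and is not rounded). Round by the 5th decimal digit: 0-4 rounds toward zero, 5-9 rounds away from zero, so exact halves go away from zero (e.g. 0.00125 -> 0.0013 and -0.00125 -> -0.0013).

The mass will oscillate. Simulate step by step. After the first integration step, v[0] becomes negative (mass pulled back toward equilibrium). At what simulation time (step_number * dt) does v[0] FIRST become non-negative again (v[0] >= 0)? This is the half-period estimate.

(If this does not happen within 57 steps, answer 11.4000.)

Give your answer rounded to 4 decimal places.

Answer: 2.4000

Derivation:
Step 0: x=[5.1000] v=[0.0000]
Step 1: x=[4.9408] v=[-0.7962]
Step 2: x=[4.6338] v=[-1.5348]
Step 3: x=[4.2013] v=[-2.1623]
Step 4: x=[3.6747] v=[-2.6332]
Step 5: x=[3.0920] v=[-2.9136]
Step 6: x=[2.4954] v=[-2.9831]
Step 7: x=[1.9281] v=[-2.8367]
Step 8: x=[1.4311] v=[-2.4850]
Step 9: x=[1.0404] v=[-1.9534]
Step 10: x=[0.7843] v=[-1.2804]
Step 11: x=[0.6814] v=[-0.5147]
Step 12: x=[0.7390] v=[0.2882]
First v>=0 after going negative at step 12, time=2.4000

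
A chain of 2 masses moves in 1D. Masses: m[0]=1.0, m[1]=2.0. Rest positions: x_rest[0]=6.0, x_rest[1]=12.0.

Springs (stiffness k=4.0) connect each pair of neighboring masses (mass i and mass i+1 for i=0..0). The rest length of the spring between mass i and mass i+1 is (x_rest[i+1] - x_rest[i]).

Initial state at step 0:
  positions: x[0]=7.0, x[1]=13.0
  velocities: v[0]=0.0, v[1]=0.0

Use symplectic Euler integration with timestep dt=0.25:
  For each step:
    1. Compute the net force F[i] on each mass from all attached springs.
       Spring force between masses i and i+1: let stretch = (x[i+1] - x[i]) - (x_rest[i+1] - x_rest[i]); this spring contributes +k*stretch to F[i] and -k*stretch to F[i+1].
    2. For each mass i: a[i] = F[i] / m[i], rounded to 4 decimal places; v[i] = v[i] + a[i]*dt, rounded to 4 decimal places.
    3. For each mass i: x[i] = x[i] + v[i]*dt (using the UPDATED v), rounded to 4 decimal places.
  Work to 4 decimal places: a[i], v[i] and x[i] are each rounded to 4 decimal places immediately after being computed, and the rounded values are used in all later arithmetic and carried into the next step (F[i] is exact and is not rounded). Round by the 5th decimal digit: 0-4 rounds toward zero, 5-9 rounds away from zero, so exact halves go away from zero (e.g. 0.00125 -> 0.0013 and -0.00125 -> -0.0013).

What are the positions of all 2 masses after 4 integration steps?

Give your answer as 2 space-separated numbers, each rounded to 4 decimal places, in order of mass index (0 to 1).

Answer: 7.0000 13.0000

Derivation:
Step 0: x=[7.0000 13.0000] v=[0.0000 0.0000]
Step 1: x=[7.0000 13.0000] v=[0.0000 0.0000]
Step 2: x=[7.0000 13.0000] v=[0.0000 0.0000]
Step 3: x=[7.0000 13.0000] v=[0.0000 0.0000]
Step 4: x=[7.0000 13.0000] v=[0.0000 0.0000]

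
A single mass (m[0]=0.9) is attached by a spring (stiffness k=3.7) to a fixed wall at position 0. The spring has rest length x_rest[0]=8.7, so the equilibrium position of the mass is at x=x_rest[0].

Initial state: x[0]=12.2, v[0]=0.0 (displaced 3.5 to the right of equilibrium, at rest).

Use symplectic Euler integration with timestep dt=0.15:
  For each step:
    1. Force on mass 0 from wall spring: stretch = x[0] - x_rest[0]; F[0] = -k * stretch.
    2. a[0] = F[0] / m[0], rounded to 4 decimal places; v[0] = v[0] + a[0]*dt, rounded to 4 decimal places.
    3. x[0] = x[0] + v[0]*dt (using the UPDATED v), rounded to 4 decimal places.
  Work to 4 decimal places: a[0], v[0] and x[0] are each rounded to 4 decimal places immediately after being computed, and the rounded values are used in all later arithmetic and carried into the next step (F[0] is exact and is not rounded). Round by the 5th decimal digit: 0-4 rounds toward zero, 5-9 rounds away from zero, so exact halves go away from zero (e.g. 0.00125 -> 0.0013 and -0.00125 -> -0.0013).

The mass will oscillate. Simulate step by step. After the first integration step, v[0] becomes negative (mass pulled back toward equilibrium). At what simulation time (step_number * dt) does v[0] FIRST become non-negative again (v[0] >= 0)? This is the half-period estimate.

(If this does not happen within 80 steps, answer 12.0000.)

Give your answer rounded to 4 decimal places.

Answer: 1.6500

Derivation:
Step 0: x=[12.2000] v=[0.0000]
Step 1: x=[11.8763] v=[-2.1583]
Step 2: x=[11.2588] v=[-4.1170]
Step 3: x=[10.4046] v=[-5.6949]
Step 4: x=[9.3927] v=[-6.7461]
Step 5: x=[8.3167] v=[-7.1733]
Step 6: x=[7.2762] v=[-6.9369]
Step 7: x=[6.3674] v=[-6.0589]
Step 8: x=[5.6743] v=[-4.6205]
Step 9: x=[5.2611] v=[-2.7547]
Step 10: x=[5.1660] v=[-0.6340]
Step 11: x=[5.3978] v=[1.5453]
First v>=0 after going negative at step 11, time=1.6500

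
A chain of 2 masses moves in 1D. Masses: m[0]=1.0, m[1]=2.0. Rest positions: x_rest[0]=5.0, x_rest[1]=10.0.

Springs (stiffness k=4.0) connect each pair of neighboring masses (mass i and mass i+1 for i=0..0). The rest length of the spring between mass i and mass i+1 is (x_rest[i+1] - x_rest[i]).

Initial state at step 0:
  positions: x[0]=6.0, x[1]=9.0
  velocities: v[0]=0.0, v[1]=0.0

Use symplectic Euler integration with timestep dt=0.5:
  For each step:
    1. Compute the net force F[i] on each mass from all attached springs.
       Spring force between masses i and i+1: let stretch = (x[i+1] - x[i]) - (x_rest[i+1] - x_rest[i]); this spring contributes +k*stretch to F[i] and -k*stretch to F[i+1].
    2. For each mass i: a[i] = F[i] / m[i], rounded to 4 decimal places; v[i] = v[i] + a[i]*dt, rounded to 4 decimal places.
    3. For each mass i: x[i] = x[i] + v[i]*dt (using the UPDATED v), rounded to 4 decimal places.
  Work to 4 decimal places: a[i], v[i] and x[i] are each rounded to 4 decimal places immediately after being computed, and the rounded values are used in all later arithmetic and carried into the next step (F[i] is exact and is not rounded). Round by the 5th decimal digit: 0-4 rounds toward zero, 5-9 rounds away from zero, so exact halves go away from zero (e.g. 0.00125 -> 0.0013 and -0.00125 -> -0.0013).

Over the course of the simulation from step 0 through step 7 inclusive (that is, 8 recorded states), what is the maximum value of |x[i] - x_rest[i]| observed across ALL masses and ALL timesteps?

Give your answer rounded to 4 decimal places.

Step 0: x=[6.0000 9.0000] v=[0.0000 0.0000]
Step 1: x=[4.0000 10.0000] v=[-4.0000 2.0000]
Step 2: x=[3.0000 10.5000] v=[-2.0000 1.0000]
Step 3: x=[4.5000 9.7500] v=[3.0000 -1.5000]
Step 4: x=[6.2500 8.8750] v=[3.5000 -1.7500]
Step 5: x=[5.6250 9.1875] v=[-1.2500 0.6250]
Step 6: x=[3.5625 10.2188] v=[-4.1250 2.0625]
Step 7: x=[3.1563 10.4219] v=[-0.8124 0.4062]
Max displacement = 2.0000

Answer: 2.0000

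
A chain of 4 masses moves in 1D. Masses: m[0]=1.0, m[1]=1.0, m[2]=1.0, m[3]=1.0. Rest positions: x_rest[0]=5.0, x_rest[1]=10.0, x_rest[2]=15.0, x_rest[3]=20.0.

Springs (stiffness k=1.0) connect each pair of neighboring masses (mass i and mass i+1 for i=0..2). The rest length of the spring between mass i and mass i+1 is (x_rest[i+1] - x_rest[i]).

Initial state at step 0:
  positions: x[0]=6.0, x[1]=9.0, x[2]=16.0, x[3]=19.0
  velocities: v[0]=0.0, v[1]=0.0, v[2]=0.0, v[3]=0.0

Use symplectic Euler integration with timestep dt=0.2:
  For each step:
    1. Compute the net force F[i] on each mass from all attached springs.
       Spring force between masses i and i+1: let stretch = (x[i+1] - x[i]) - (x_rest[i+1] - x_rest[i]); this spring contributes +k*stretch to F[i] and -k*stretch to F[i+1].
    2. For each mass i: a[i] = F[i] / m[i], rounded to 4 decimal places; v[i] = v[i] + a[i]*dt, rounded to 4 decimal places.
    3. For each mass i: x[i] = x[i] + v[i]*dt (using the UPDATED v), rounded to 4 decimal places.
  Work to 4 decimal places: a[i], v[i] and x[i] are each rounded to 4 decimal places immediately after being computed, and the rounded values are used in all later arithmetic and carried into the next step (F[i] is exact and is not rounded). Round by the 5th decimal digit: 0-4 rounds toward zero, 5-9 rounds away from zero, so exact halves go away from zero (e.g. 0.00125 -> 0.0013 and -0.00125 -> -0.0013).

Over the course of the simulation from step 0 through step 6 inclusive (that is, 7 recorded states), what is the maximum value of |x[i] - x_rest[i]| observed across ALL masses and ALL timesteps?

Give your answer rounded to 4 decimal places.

Step 0: x=[6.0000 9.0000 16.0000 19.0000] v=[0.0000 0.0000 0.0000 0.0000]
Step 1: x=[5.9200 9.1600 15.8400 19.0800] v=[-0.4000 0.8000 -0.8000 0.4000]
Step 2: x=[5.7696 9.4576 15.5424 19.2304] v=[-0.7520 1.4880 -1.4880 0.7520]
Step 3: x=[5.5667 9.8511 15.1489 19.4333] v=[-1.0144 1.9674 -1.9674 1.0144]
Step 4: x=[5.3352 10.2851 14.7149 19.6648] v=[-1.1575 2.1701 -2.1701 1.1575]
Step 5: x=[5.1017 10.6983 14.3017 19.8983] v=[-1.1675 2.0661 -2.0661 1.1675]
Step 6: x=[4.8921 11.0318 13.9682 20.1079] v=[-1.0482 1.6675 -1.6675 1.0482]
Max displacement = 1.0318

Answer: 1.0318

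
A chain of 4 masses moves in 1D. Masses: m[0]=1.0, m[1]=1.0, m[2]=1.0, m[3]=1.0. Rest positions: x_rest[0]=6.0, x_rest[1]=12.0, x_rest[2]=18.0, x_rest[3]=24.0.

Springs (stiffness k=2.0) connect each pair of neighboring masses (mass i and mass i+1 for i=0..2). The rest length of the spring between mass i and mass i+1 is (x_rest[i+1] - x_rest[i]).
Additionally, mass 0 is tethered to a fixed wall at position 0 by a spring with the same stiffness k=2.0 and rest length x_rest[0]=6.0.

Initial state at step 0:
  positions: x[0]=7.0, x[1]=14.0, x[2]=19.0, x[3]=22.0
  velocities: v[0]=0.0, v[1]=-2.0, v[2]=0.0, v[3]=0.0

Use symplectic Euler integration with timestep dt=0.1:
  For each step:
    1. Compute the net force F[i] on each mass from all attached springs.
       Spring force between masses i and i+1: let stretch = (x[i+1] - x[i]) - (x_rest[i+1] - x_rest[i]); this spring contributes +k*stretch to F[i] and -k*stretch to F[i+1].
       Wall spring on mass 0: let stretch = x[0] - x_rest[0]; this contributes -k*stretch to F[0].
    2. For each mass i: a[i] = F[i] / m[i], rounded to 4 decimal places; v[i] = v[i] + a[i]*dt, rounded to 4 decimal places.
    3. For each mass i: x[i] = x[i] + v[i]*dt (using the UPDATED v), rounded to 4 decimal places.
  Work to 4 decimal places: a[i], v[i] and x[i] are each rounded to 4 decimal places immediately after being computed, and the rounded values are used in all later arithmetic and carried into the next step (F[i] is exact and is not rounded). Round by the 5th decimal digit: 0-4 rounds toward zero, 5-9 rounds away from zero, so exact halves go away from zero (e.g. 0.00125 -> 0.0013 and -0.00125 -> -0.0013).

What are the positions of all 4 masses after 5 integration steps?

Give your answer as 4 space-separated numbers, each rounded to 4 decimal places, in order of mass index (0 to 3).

Step 0: x=[7.0000 14.0000 19.0000 22.0000] v=[0.0000 -2.0000 0.0000 0.0000]
Step 1: x=[7.0000 13.7600 18.9600 22.0600] v=[0.0000 -2.4000 -0.4000 0.6000]
Step 2: x=[6.9952 13.4888 18.8780 22.1780] v=[-0.0480 -2.7120 -0.8200 1.1800]
Step 3: x=[6.9804 13.1955 18.7542 22.3500] v=[-0.1483 -2.9329 -1.2378 1.7200]
Step 4: x=[6.9503 12.8891 18.5912 22.5701] v=[-0.3014 -3.0642 -1.6304 2.2008]
Step 5: x=[6.8999 12.5780 18.3937 22.8306] v=[-0.5037 -3.1115 -1.9750 2.6050]

Answer: 6.8999 12.5780 18.3937 22.8306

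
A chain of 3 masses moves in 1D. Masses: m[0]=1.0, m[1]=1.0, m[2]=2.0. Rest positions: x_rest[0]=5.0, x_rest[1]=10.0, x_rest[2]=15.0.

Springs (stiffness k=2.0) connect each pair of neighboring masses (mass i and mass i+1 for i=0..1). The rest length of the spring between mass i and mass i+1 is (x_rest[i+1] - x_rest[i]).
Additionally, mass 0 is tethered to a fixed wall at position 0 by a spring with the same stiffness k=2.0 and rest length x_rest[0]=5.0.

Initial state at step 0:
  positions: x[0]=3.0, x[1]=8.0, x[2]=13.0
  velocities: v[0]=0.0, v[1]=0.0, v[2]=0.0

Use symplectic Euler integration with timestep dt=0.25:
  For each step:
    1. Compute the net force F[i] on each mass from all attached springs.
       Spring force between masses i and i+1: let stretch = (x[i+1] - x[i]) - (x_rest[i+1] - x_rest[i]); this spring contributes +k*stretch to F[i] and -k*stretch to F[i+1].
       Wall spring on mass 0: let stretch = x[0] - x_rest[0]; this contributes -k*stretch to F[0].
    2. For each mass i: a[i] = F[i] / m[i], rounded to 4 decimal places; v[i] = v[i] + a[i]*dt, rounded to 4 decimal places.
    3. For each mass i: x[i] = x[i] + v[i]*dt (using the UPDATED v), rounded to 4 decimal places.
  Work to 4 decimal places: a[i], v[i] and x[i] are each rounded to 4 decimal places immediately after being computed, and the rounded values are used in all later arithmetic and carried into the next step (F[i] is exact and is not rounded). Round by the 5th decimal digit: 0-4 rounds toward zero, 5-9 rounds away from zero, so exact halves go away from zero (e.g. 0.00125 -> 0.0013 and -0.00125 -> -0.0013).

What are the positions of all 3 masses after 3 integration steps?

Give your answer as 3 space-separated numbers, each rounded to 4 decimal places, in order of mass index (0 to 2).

Step 0: x=[3.0000 8.0000 13.0000] v=[0.0000 0.0000 0.0000]
Step 1: x=[3.2500 8.0000 13.0000] v=[1.0000 0.0000 0.0000]
Step 2: x=[3.6875 8.0313 13.0000] v=[1.7500 0.1250 0.0000]
Step 3: x=[4.2071 8.1407 13.0020] v=[2.0782 0.4375 0.0078]

Answer: 4.2071 8.1407 13.0020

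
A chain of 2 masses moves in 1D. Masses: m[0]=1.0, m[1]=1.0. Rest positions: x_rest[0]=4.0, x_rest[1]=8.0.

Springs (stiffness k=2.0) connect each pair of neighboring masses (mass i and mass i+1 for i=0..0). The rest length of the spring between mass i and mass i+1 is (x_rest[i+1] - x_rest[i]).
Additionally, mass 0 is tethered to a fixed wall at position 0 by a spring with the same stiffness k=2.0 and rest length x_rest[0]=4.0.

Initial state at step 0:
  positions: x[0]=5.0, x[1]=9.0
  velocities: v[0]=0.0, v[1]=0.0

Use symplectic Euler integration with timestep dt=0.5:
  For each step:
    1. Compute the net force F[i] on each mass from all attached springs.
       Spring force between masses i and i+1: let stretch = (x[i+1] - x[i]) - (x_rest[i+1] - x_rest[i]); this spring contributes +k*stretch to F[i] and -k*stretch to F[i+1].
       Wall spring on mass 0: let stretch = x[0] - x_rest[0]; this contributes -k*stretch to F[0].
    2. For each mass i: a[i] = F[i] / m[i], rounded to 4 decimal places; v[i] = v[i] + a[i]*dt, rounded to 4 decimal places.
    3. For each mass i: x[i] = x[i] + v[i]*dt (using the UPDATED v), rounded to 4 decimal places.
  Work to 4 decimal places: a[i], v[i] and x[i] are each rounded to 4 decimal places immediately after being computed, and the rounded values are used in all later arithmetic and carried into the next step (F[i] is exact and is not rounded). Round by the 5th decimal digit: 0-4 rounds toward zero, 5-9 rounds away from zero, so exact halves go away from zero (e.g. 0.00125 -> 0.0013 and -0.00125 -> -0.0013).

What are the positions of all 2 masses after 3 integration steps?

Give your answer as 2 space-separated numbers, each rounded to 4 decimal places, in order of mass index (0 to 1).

Step 0: x=[5.0000 9.0000] v=[0.0000 0.0000]
Step 1: x=[4.5000 9.0000] v=[-1.0000 0.0000]
Step 2: x=[4.0000 8.7500] v=[-1.0000 -0.5000]
Step 3: x=[3.8750 8.1250] v=[-0.2500 -1.2500]

Answer: 3.8750 8.1250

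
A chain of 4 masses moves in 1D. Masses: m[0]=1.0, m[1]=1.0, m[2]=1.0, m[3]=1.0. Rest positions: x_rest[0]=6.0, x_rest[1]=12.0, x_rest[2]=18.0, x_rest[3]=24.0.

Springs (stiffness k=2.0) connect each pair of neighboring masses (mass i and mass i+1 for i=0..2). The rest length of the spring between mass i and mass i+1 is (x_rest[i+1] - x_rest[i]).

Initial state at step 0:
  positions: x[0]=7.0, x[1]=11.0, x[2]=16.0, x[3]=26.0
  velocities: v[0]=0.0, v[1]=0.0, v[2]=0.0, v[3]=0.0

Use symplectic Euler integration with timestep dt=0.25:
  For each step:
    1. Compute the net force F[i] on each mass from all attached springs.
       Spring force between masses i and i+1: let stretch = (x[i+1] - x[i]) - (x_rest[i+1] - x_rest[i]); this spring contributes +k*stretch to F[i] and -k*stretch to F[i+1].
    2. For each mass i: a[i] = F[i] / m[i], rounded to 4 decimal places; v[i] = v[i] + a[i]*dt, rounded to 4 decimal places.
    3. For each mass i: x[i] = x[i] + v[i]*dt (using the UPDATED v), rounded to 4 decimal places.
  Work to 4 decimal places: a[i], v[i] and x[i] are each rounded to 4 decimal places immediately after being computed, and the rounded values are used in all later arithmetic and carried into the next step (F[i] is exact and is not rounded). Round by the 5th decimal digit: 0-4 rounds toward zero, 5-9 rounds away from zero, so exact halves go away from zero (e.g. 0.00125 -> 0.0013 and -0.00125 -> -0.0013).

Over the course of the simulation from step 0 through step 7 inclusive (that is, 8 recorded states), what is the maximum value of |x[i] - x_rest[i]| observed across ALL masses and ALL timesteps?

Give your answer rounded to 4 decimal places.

Step 0: x=[7.0000 11.0000 16.0000 26.0000] v=[0.0000 0.0000 0.0000 0.0000]
Step 1: x=[6.7500 11.1250 16.6250 25.5000] v=[-1.0000 0.5000 2.5000 -2.0000]
Step 2: x=[6.2969 11.3906 17.6719 24.6406] v=[-1.8125 1.0625 4.1875 -3.4375]
Step 3: x=[5.7305 11.8047 18.8047 23.6601] v=[-2.2657 1.6563 4.5312 -3.9219]
Step 4: x=[5.1734 12.3345 19.6694 22.8227] v=[-2.2286 2.1192 3.4589 -3.3496]
Step 5: x=[4.7614 12.8860 20.0114 22.3411] v=[-1.6481 2.2061 1.3681 -1.9263]
Step 6: x=[4.6150 13.3126 19.7540 22.3183] v=[-0.5858 1.7065 -1.0298 -0.0912]
Step 7: x=[4.8058 13.4572 19.0119 22.7250] v=[0.7630 0.5784 -2.9684 1.6267]
Max displacement = 2.0114

Answer: 2.0114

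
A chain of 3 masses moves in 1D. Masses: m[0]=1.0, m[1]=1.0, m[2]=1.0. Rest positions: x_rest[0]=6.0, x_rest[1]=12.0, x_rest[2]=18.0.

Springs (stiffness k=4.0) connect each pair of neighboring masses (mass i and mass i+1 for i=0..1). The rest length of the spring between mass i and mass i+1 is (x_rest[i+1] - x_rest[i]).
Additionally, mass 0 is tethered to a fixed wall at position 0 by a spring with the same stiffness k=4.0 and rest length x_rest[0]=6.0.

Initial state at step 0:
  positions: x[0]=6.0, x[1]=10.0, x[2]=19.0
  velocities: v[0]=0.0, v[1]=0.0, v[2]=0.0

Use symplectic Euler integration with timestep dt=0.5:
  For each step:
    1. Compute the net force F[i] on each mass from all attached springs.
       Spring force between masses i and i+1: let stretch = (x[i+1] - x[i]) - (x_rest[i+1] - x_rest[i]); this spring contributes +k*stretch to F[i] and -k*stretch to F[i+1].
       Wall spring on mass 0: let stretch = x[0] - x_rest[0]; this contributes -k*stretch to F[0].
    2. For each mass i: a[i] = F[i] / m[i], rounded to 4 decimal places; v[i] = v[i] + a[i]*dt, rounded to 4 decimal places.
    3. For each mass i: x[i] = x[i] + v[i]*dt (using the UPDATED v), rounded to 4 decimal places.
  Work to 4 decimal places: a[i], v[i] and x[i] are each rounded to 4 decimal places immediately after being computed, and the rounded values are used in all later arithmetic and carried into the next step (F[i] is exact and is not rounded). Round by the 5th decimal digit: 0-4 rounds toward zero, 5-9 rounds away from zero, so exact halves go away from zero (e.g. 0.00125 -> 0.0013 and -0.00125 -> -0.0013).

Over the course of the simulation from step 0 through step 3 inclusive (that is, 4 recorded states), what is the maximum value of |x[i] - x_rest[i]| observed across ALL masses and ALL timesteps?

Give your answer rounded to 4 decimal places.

Step 0: x=[6.0000 10.0000 19.0000] v=[0.0000 0.0000 0.0000]
Step 1: x=[4.0000 15.0000 16.0000] v=[-4.0000 10.0000 -6.0000]
Step 2: x=[9.0000 10.0000 18.0000] v=[10.0000 -10.0000 4.0000]
Step 3: x=[6.0000 12.0000 18.0000] v=[-6.0000 4.0000 0.0000]
Max displacement = 3.0000

Answer: 3.0000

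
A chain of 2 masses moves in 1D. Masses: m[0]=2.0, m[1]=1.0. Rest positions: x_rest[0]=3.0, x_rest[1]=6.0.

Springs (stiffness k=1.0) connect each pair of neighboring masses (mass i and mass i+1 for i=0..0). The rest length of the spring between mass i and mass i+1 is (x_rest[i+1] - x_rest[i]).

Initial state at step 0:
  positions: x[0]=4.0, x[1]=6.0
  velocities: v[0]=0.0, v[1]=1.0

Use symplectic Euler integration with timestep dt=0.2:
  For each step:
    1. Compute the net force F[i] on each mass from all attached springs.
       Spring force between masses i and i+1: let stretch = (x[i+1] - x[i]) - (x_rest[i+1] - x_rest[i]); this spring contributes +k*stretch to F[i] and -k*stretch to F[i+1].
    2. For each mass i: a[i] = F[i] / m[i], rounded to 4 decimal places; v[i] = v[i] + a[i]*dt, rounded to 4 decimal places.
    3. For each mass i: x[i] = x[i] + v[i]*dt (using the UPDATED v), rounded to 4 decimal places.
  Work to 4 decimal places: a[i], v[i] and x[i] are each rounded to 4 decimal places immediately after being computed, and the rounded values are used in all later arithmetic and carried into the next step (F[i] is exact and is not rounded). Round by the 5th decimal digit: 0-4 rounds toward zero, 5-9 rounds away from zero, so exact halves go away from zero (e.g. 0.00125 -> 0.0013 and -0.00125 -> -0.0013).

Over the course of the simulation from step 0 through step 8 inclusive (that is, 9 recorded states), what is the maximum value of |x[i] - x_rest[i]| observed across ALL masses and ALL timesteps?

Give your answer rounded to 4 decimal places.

Step 0: x=[4.0000 6.0000] v=[0.0000 1.0000]
Step 1: x=[3.9800 6.2400] v=[-0.1000 1.2000]
Step 2: x=[3.9452 6.5096] v=[-0.1740 1.3480]
Step 3: x=[3.9017 6.7966] v=[-0.2176 1.4351]
Step 4: x=[3.8561 7.0878] v=[-0.2281 1.4561]
Step 5: x=[3.8151 7.3698] v=[-0.2049 1.4098]
Step 6: x=[3.7852 7.6296] v=[-0.1494 1.2989]
Step 7: x=[3.7722 7.8556] v=[-0.0650 1.1300]
Step 8: x=[3.7809 8.0383] v=[0.0433 0.9133]
Max displacement = 2.0383

Answer: 2.0383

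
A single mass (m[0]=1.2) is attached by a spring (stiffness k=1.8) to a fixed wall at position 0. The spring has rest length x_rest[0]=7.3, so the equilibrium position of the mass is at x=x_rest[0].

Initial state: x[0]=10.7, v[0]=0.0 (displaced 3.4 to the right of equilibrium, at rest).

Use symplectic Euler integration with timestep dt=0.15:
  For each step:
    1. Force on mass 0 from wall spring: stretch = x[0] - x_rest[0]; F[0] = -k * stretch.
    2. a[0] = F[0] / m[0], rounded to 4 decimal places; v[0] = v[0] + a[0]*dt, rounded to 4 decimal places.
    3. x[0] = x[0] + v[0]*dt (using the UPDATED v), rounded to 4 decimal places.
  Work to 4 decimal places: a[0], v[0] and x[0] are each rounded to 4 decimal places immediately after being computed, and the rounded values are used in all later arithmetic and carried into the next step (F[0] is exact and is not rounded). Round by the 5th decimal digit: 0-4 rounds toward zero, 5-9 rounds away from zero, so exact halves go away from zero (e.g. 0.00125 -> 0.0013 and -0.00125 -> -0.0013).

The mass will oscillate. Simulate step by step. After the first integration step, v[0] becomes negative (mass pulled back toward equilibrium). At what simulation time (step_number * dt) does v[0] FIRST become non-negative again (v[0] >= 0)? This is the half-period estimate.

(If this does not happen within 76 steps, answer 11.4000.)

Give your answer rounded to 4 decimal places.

Answer: 2.7000

Derivation:
Step 0: x=[10.7000] v=[0.0000]
Step 1: x=[10.5853] v=[-0.7650]
Step 2: x=[10.3597] v=[-1.5042]
Step 3: x=[10.0308] v=[-2.1926]
Step 4: x=[9.6098] v=[-2.8070]
Step 5: x=[9.1108] v=[-3.3267]
Step 6: x=[8.5507] v=[-3.7341]
Step 7: x=[7.9484] v=[-4.0155]
Step 8: x=[7.3242] v=[-4.1614]
Step 9: x=[6.6992] v=[-4.1668]
Step 10: x=[6.0945] v=[-4.0316]
Step 11: x=[5.5304] v=[-3.7604]
Step 12: x=[5.0261] v=[-3.3622]
Step 13: x=[4.5985] v=[-2.8506]
Step 14: x=[4.2621] v=[-2.2428]
Step 15: x=[4.0282] v=[-1.5593]
Step 16: x=[3.9047] v=[-0.8231]
Step 17: x=[3.8958] v=[-0.0592]
Step 18: x=[4.0018] v=[0.7067]
First v>=0 after going negative at step 18, time=2.7000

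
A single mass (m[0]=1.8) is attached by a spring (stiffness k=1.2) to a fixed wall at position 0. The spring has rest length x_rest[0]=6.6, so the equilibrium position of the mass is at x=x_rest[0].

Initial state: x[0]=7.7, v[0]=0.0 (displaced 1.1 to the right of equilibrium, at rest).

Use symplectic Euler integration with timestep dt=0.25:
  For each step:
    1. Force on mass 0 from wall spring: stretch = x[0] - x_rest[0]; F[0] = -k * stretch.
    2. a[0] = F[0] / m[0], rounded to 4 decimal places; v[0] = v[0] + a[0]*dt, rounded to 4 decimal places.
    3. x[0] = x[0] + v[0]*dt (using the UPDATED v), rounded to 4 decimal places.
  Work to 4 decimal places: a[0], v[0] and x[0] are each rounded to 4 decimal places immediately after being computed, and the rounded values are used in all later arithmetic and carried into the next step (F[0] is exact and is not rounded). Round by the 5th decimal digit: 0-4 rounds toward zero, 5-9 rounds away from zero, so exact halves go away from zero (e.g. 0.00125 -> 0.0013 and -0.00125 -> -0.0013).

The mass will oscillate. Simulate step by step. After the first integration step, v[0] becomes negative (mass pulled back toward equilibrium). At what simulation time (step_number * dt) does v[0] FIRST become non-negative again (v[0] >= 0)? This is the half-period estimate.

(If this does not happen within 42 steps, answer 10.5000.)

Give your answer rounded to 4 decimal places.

Answer: 4.0000

Derivation:
Step 0: x=[7.7000] v=[0.0000]
Step 1: x=[7.6542] v=[-0.1833]
Step 2: x=[7.5645] v=[-0.3590]
Step 3: x=[7.4346] v=[-0.5198]
Step 4: x=[7.2699] v=[-0.6589]
Step 5: x=[7.0773] v=[-0.7706]
Step 6: x=[6.8648] v=[-0.8502]
Step 7: x=[6.6412] v=[-0.8943]
Step 8: x=[6.4159] v=[-0.9012]
Step 9: x=[6.1983] v=[-0.8705]
Step 10: x=[5.9974] v=[-0.8036]
Step 11: x=[5.8216] v=[-0.7032]
Step 12: x=[5.6782] v=[-0.5735]
Step 13: x=[5.5732] v=[-0.4199]
Step 14: x=[5.5110] v=[-0.2488]
Step 15: x=[5.4942] v=[-0.0673]
Step 16: x=[5.5235] v=[0.1170]
First v>=0 after going negative at step 16, time=4.0000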